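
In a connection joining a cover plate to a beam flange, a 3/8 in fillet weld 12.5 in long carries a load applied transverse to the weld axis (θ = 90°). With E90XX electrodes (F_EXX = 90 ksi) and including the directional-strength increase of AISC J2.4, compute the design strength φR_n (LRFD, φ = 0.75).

t_e = 0.707 × 0.375 = 0.2651 in; A_we = 0.2651 × 12.5 = 3.314 in².
Directional factor: 1.0 + 0.5 sin^1.5(90°) = 1.5.
F_nw = 0.6 × 90 × 1.5 = 81 ksi.
φR_n = 0.75 × 81 × 3.314 = 201.3 kips.

φR_n ≈ 201 kips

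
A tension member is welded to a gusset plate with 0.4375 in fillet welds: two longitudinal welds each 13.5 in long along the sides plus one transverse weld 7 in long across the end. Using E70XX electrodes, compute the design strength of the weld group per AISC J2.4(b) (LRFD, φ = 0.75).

φR_n ≈ 331 kips

E70XX → F_EXX = 70 ksi.
t_e = 0.707 × 0.4375 = 0.3093 in.
R_nwl = 0.6 × 70 × 0.3093 × 27 = 350.8 kips (longitudinal, 2 welds).
R_nwt = 0.6 × 70 × 0.3093 × 7 = 90.94 kips (transverse, base value).
(i) R_nwl + R_nwt = 441.7 kips; (ii) 0.85 R_nwl + 1.5 R_nwt = 434.6 kips.
R_n = max = 441.7 kips [governs: (i)]; φR_n = 331.3 kips.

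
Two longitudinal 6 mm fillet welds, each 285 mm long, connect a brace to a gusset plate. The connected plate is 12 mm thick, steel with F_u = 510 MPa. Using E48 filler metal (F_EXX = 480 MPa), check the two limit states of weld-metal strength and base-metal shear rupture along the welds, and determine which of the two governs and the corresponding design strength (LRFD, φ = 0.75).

φR_n ≈ 522 kN (weld metal governs)

t_e = 0.707 × 6 = 4.242 mm; L = 570 mm.
Weld metal: φR_n = 0.75 × 0.6 × 480 × 4.242 × 570 × 10⁻³ = 522.3 kN.
Base metal (shear rupture): φR_n = 0.75 × 0.6 × 510 × 12 × 570 × 10⁻³ = 1570 kN.
Governing: weld metal.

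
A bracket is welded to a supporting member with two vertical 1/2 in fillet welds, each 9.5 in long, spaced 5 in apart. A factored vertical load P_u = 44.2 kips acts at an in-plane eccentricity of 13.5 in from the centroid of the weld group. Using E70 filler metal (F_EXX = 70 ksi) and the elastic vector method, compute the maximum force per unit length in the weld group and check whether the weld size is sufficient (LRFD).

f_max ≈ 13.5 kip/in; NOT adequate

Total weld length L_w = 19 in. Treat welds as unit-width lines.
Polar moment about centroid: J = 2[d³/12 + d(b/2)²] = 2[9.5³/12 + 9.5×2.5²] = 261.6 in³.
Direct shear f_v = P/L_w = 44.2 / 19 = 2.326 kip/in (vertical).
Torsion M = P·e = 44.2 × 13.5 = 596.7 kip·in.
Critical point at (x, y) = (2.5, 4.75) from centroid. f_tx = M·y/J = 10.83 kip/in; f_ty = M·x/J = 5.701 kip/in.
Resultant f_max = √[f_tx² + (f_v + f_ty)²] = √[10.83² + (2.326 + 5.701)²] = 13.48 kip/in.
Capacity per unit length: φr_n = 0.75 × 0.6 × 70 × (0.707 × 0.5) = 11.14 kip/in.
13.48 > 11.14 → NOT adequate.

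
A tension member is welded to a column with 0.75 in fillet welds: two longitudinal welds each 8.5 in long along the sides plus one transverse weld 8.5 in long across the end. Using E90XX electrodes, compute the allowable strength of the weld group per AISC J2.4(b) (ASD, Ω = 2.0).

R_n/Ω ≈ 389 kip

E90XX → F_EXX = 90 ksi.
t_e = 0.707 × 0.75 = 0.5302 in.
R_nwl = 0.6 × 90 × 0.5302 × 17 = 486.8 kip (longitudinal, 2 welds).
R_nwt = 0.6 × 90 × 0.5302 × 8.5 = 243.4 kip (transverse, base value).
(i) R_nwl + R_nwt = 730.2 kip; (ii) 0.85 R_nwl + 1.5 R_nwt = 778.8 kip.
R_n = max = 778.8 kip [governs: (ii)]; R_n/Ω = 389.4 kip.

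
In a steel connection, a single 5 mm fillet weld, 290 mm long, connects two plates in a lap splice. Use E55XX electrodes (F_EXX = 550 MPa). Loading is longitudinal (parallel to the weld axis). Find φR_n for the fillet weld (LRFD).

Effective throat t_e = 0.707 × 5 = 3.535 mm.
Total length L = 290 mm; A_we = 3.535 × 290 = 1025 mm².
F_nw = 0.6 F_EXX = 0.6 × 550 = 330 MPa.
φR_n = 0.75 × 330 × 1025 × 10⁻³ = 253.7 kN.

φR_n ≈ 254 kN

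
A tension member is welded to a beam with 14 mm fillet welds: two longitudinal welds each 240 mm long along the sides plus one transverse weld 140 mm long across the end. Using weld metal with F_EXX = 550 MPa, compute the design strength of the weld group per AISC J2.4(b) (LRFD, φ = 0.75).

φR_n ≈ 1520 kN

t_e = 0.707 × 14 = 9.898 mm.
R_nwl = 0.6 × 550 × 9.898 × 480 × 10⁻³ = 1568 kN (longitudinal, 2 welds).
R_nwt = 0.6 × 550 × 9.898 × 140 × 10⁻³ = 457.3 kN (transverse, base value).
(i) R_nwl + R_nwt = 2025 kN; (ii) 0.85 R_nwl + 1.5 R_nwt = 2019 kN.
R_n = max = 2025 kN [governs: (i)]; φR_n = 1519 kN.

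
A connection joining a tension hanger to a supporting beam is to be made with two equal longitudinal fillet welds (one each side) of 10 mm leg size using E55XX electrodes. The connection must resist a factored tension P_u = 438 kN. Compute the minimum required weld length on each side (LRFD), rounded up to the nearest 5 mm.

E55XX → F_EXX = 550 MPa.
Throat t_e = 0.707 × 10 = 7.07 mm.
φr_n = 0.75 × 0.6 × 550 × 7.07 × 10⁻³ = 1.75 kN/mm.
L_req = P_u / φr_n = 438 / 1.75 = 250.3 mm total.
Per side: 250.3 / 2 = 125.2 mm.
Round up → use L = 130 mm on each side.

L = 130 mm on each side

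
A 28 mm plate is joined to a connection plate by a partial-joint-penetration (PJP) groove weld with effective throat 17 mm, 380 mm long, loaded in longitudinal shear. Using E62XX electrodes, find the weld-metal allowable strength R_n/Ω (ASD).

E62XX → F_EXX = 620 MPa.
Effective throat (given) t_e = 17 mm.
A_we = 17 × 380 = 6460 mm².
F_nw = 0.6 F_EXX = 372 MPa.
R_n/Ω = (372 × 6460) / 2.0 × 10⁻³ = 1202 kN.

R_n/Ω ≈ 1200 kN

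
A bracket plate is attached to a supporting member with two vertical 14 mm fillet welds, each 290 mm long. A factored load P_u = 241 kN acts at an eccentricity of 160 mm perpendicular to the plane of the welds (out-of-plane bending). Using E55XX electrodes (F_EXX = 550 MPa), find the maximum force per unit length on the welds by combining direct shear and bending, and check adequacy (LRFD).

L_w = 2 × 290 = 580 mm; section modulus (unit throat) S = 2 × L²/6 = 28030 mm².
Direct shear f_v = P/L_w = 241×10³/580 = 415.5 N/mm.
Moment M = P × e = 241×10³ × 160 = 38560000 N·mm; bending f_b = M/S = 1376 N/mm.
f_max = √(f_v² + f_b²) = √(415.5² + 1376²) = 1437 N/mm.
φr_n = 0.75 × 0.6 × 550 × (0.707 × 14) = 2450 N/mm → adequate.

f_max ≈ 1440 N/mm; adequate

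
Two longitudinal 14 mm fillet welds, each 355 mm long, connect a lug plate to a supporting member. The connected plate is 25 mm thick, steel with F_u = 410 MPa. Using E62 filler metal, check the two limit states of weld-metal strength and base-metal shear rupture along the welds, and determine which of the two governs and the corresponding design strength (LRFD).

φR_n ≈ 1960 kN (weld metal governs)

E62XX → F_EXX = 620 MPa.
t_e = 0.707 × 14 = 9.898 mm; L = 710 mm.
Weld metal: φR_n = 0.75 × 0.6 × 620 × 9.898 × 710 × 10⁻³ = 1961 kN.
Base metal (shear rupture): φR_n = 0.75 × 0.6 × 410 × 25 × 710 × 10⁻³ = 3275 kN.
Governing: weld metal.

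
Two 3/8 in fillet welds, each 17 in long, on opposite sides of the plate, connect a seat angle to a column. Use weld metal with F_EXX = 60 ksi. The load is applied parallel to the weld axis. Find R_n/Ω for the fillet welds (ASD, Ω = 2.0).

R_n/Ω ≈ 162 kips

Effective throat t_e = 0.707 × 0.375 = 0.2651 in.
Total length L = 34 in; A_we = 0.2651 × 34 = 9.014 in².
F_nw = 0.6 F_EXX = 0.6 × 60 = 36 ksi.
R_n = 36 × 9.014 = 324.5 kips; R_n/Ω = 324.5/2.0 = 162.3 kips.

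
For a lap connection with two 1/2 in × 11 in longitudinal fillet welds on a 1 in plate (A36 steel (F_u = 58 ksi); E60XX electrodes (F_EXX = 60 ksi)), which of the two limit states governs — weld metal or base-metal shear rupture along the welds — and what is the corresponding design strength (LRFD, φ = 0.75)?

t_e = 0.707 × 0.5 = 0.3535 in; L = 22 in.
Weld metal: φR_n = 0.75 × 0.6 × 60 × 0.3535 × 22 = 210 kip.
Base metal (shear rupture): φR_n = 0.75 × 0.6 × 58 × 1 × 22 = 574.2 kip.
Governing: weld metal.

φR_n ≈ 210 kip (weld metal governs)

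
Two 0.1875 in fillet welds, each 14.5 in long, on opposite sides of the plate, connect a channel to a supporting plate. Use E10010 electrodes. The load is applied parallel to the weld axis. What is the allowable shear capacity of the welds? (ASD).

E100XX → F_EXX = 100 ksi.
Effective throat t_e = 0.707 × 0.1875 = 0.1326 in.
Total length L = 29 in; A_we = 0.1326 × 29 = 3.844 in².
F_nw = 0.6 F_EXX = 0.6 × 100 = 60 ksi.
R_n = 60 × 3.844 = 230.7 kip; R_n/Ω = 230.7/2.0 = 115.3 kip.

R_n/Ω ≈ 115 kip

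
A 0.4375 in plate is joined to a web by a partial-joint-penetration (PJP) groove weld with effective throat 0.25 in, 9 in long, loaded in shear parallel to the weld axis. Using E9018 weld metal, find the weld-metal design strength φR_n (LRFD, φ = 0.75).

φR_n ≈ 91.1 kip

E90XX → F_EXX = 90 ksi.
Effective throat (given) t_e = 0.25 in.
A_we = 0.25 × 9 = 2.25 in².
F_nw = 0.6 F_EXX = 54 ksi.
φR_n = 0.75 × 54 × 2.25 = 91.12 kip.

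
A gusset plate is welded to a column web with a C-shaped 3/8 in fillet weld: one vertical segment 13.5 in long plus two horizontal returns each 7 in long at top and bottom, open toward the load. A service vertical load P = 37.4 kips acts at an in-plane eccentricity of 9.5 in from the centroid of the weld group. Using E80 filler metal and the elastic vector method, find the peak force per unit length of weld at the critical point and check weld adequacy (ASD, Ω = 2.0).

f_max ≈ 4.06 kip/in; adequate

E80XX → F_EXX = 80 ksi.
Total weld length L_w = 27.5 in. Treat welds as unit-width lines.
Centroid: x̄ = 2×7×3.5 / 27.5 = 1.782 in from the vertical weld.
Polar moment about centroid: J = I_x + I_y = [13.5³/12 + 2×7×6.75²] + [13.5×1.782² + 2(7³/12 + 7×1.718²)] = 984.3 in³.
Direct shear f_v = P/L_w = 37.4 / 27.5 = 1.36 kip/in (vertical).
Torsion M = P·e = 37.4 × 9.5 = 355.3 kip·in.
Critical point at (x, y) = (5.218, 6.75) from centroid. f_tx = M·y/J = 2.437 kip/in; f_ty = M·x/J = 1.884 kip/in.
Resultant f_max = √[f_tx² + (f_v + f_ty)²] = √[2.437² + (1.36 + 1.884)²] = 4.057 kip/in.
Capacity per unit length: r_n/Ω = (1/2.0) × 0.6 × 80 × (0.707 × 0.375) = 6.363 kip/in.
4.057 ≤ 6.363 → adequate.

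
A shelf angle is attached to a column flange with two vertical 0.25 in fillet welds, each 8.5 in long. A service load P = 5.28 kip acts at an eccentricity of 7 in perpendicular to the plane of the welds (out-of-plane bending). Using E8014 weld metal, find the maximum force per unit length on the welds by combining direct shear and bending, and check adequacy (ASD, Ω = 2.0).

f_max ≈ 1.57 kip/in; adequate

E80XX → F_EXX = 80 ksi.
L_w = 2 × 8.5 = 17 in; section modulus (unit throat) S = 2 × L²/6 = 24.08 in².
Direct shear f_v = P/L_w = 5.28/17 = 0.3106 kip/in.
Moment M = P × e = 5.28 × 7 = 36.96 kip·in; bending f_b = M/S = 1.535 kip/in.
f_max = √(f_v² + f_b²) = √(0.3106² + 1.535²) = 1.566 kip/in.
r_n/Ω = (1/2.0) × 0.6 × 80 × (0.707 × 0.25) = 4.242 kip/in → adequate.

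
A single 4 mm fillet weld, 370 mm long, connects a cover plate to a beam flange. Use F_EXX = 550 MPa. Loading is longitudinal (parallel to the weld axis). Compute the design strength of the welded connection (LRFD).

φR_n ≈ 259 kN

Effective throat t_e = 0.707 × 4 = 2.828 mm.
Total length L = 370 mm; A_we = 2.828 × 370 = 1046 mm².
F_nw = 0.6 F_EXX = 0.6 × 550 = 330 MPa.
φR_n = 0.75 × 330 × 1046 × 10⁻³ = 259 kN.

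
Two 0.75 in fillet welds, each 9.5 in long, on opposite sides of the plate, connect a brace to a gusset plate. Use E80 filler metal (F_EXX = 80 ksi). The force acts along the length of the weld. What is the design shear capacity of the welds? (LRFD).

Effective throat t_e = 0.707 × 0.75 = 0.5302 in.
Total length L = 19 in; A_we = 0.5302 × 19 = 10.07 in².
F_nw = 0.6 F_EXX = 0.6 × 80 = 48 ksi.
φR_n = 0.75 × 48 × 10.07 = 362.7 kip.

φR_n ≈ 363 kip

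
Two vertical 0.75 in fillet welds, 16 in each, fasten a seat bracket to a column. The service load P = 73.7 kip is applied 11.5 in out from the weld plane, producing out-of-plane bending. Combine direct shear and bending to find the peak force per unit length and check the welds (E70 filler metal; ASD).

f_max ≈ 10.2 kip/in; adequate

E70XX → F_EXX = 70 ksi.
L_w = 2 × 16 = 32 in; section modulus (unit throat) S = 2 × L²/6 = 85.33 in².
Direct shear f_v = P/L_w = 73.7/32 = 2.303 kip/in.
Moment M = P × e = 73.7 × 11.5 = 847.55 kip·in; bending f_b = M/S = 9.932 kip/in.
f_max = √(f_v² + f_b²) = √(2.303² + 9.932²) = 10.2 kip/in.
r_n/Ω = (1/2.0) × 0.6 × 70 × (0.707 × 0.75) = 11.14 kip/in → adequate.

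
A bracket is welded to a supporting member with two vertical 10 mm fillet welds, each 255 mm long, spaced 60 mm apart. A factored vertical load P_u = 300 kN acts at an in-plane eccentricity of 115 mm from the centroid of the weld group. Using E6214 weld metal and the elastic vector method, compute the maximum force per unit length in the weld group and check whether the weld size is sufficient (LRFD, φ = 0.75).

f_max ≈ 1640 N/mm; adequate

E62XX → F_EXX = 620 MPa.
Total weld length L_w = 510 mm. Treat welds as unit-width lines.
Polar moment about centroid: J = 2[d³/12 + d(b/2)²] = 2[255³/12 + 255×30²] = 3223000 mm³.
Direct shear f_v = P/L_w = 300×10³ / 510 = 588.2 N/mm (vertical).
Torsion M = P·e = 300×10³ × 115 = 34500000 N·mm.
Critical point at (x, y) = (30, 127.5) from centroid. f_tx = M·y/J = 1365 N/mm; f_ty = M·x/J = 321.2 N/mm.
Resultant f_max = √[f_tx² + (f_v + f_ty)²] = √[1365² + (588.2 + 321.2)²] = 1640 N/mm.
Capacity per unit length: φr_n = 0.75 × 0.6 × 620 × (0.707 × 10) = 1973 N/mm.
1640 ≤ 1973 → adequate.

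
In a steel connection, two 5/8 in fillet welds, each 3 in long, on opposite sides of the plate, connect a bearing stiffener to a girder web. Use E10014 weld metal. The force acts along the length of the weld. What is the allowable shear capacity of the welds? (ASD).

E100XX → F_EXX = 100 ksi.
Effective throat t_e = 0.707 × 0.625 = 0.4419 in.
Total length L = 6 in; A_we = 0.4419 × 6 = 2.651 in².
F_nw = 0.6 F_EXX = 0.6 × 100 = 60 ksi.
R_n = 60 × 2.651 = 159.1 kip; R_n/Ω = 159.1/2.0 = 79.54 kip.

R_n/Ω ≈ 79.5 kip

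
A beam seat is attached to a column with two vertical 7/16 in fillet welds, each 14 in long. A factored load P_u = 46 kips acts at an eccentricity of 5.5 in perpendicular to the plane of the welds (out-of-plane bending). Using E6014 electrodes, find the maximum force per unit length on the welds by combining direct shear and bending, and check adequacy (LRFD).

E60XX → F_EXX = 60 ksi.
L_w = 2 × 14 = 28 in; section modulus (unit throat) S = 2 × L²/6 = 65.33 in².
Direct shear f_v = P/L_w = 46/28 = 1.643 kip/in.
Moment M = P × e = 46 × 5.5 = 253 kip·in; bending f_b = M/S = 3.872 kip/in.
f_max = √(f_v² + f_b²) = √(1.643² + 3.872²) = 4.207 kip/in.
φr_n = 0.75 × 0.6 × 60 × (0.707 × 0.4375) = 8.351 kip/in → adequate.

f_max ≈ 4.21 kip/in; adequate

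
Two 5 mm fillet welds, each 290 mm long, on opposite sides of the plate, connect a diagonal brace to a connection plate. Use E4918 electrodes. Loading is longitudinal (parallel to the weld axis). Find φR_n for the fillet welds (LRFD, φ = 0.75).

E49XX → F_EXX = 490 MPa.
Effective throat t_e = 0.707 × 5 = 3.535 mm.
Total length L = 580 mm; A_we = 3.535 × 580 = 2050 mm².
F_nw = 0.6 F_EXX = 0.6 × 490 = 294 MPa.
φR_n = 0.75 × 294 × 2050 × 10⁻³ = 452.1 kN.

φR_n ≈ 452 kN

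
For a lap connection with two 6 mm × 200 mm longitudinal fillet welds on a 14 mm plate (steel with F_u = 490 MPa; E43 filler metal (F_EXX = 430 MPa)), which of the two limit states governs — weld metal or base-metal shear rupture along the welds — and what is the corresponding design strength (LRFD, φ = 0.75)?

t_e = 0.707 × 6 = 4.242 mm; L = 400 mm.
Weld metal: φR_n = 0.75 × 0.6 × 430 × 4.242 × 400 × 10⁻³ = 328.3 kN.
Base metal (shear rupture): φR_n = 0.75 × 0.6 × 490 × 14 × 400 × 10⁻³ = 1235 kN.
Governing: weld metal.

φR_n ≈ 328 kN (weld metal governs)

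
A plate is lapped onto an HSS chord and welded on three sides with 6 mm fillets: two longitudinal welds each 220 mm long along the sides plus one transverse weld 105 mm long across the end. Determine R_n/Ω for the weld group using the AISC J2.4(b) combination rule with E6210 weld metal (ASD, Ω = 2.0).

E62XX → F_EXX = 620 MPa.
t_e = 0.707 × 6 = 4.242 mm.
R_nwl = 0.6 × 620 × 4.242 × 440 × 10⁻³ = 694.3 kN (longitudinal, 2 welds).
R_nwt = 0.6 × 620 × 4.242 × 105 × 10⁻³ = 165.7 kN (transverse, base value).
(i) R_nwl + R_nwt = 860 kN; (ii) 0.85 R_nwl + 1.5 R_nwt = 838.7 kN.
R_n = max = 860 kN [governs: (i)]; R_n/Ω = 430 kN.

R_n/Ω ≈ 430 kN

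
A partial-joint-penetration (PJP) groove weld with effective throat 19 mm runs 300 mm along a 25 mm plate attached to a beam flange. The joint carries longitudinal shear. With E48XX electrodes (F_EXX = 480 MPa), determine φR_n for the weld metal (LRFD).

φR_n ≈ 1230 kN

Effective throat (given) t_e = 19 mm.
A_we = 19 × 300 = 5700 mm².
F_nw = 0.6 F_EXX = 288 MPa.
φR_n = 0.75 × 288 × 5700 × 10⁻³ = 1231 kN.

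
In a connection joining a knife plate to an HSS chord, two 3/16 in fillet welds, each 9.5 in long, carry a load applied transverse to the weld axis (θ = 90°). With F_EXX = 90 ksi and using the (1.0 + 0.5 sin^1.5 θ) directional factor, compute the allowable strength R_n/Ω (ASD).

t_e = 0.707 × 0.1875 = 0.1326 in; A_we = 0.1326 × 19 = 2.519 in².
Directional factor: 1.0 + 0.5 sin^1.5(90°) = 1.5.
F_nw = 0.6 × 90 × 1.5 = 81 ksi.
R_n/Ω = (81 × 2.519) / 2.0 = 102 kips.

R_n/Ω ≈ 102 kips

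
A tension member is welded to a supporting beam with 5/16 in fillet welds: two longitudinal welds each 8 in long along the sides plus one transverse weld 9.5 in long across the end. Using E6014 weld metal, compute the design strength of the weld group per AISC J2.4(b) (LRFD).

E60XX → F_EXX = 60 ksi.
t_e = 0.707 × 0.3125 = 0.2209 in.
R_nwl = 0.6 × 60 × 0.2209 × 16 = 127.3 kip (longitudinal, 2 welds).
R_nwt = 0.6 × 60 × 0.2209 × 9.5 = 75.56 kip (transverse, base value).
(i) R_nwl + R_nwt = 202.8 kip; (ii) 0.85 R_nwl + 1.5 R_nwt = 221.5 kip.
R_n = max = 221.5 kip [governs: (ii)]; φR_n = 166.1 kip.

φR_n ≈ 166 kip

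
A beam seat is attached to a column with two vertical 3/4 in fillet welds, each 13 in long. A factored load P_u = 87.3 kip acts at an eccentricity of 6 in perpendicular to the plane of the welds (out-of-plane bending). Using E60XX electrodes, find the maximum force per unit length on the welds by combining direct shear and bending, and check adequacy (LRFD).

E60XX → F_EXX = 60 ksi.
L_w = 2 × 13 = 26 in; section modulus (unit throat) S = 2 × L²/6 = 56.33 in².
Direct shear f_v = P/L_w = 87.3/26 = 3.358 kip/in.
Moment M = P × e = 87.3 × 6 = 523.8 kip·in; bending f_b = M/S = 9.298 kip/in.
f_max = √(f_v² + f_b²) = √(3.358² + 9.298²) = 9.886 kip/in.
φr_n = 0.75 × 0.6 × 60 × (0.707 × 0.75) = 14.32 kip/in → adequate.

f_max ≈ 9.89 kip/in; adequate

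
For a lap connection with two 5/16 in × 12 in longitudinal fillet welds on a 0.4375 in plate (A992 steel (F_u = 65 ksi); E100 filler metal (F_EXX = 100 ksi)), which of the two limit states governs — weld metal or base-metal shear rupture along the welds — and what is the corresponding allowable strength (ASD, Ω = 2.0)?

t_e = 0.707 × 0.3125 = 0.2209 in; L = 24 in.
Weld metal: R_n/Ω = (1/2.0) × 0.6 × 100 × 0.2209 × 24 = 159.1 kips.
Base metal (shear rupture): R_n/Ω = (1/2.0) × 0.6 × 65 × 0.4375 × 24 = 204.8 kips.
Governing: weld metal.

R_n/Ω ≈ 159 kips (weld metal governs)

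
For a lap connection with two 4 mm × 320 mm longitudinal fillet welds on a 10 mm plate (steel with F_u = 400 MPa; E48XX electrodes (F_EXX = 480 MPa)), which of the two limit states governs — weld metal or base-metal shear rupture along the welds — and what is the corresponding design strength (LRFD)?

φR_n ≈ 391 kN (weld metal governs)

t_e = 0.707 × 4 = 2.828 mm; L = 640 mm.
Weld metal: φR_n = 0.75 × 0.6 × 480 × 2.828 × 640 × 10⁻³ = 390.9 kN.
Base metal (shear rupture): φR_n = 0.75 × 0.6 × 400 × 10 × 640 × 10⁻³ = 1152 kN.
Governing: weld metal.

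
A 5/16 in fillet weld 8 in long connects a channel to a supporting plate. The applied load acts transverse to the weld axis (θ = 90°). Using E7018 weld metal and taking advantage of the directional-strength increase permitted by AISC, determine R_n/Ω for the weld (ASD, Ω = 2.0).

E70XX → F_EXX = 70 ksi.
t_e = 0.707 × 0.3125 = 0.2209 in; A_we = 0.2209 × 8 = 1.767 in².
Directional factor: 1.0 + 0.5 sin^1.5(90°) = 1.5.
F_nw = 0.6 × 70 × 1.5 = 63 ksi.
R_n/Ω = (63 × 1.767) / 2.0 = 55.68 kip.

R_n/Ω ≈ 55.7 kip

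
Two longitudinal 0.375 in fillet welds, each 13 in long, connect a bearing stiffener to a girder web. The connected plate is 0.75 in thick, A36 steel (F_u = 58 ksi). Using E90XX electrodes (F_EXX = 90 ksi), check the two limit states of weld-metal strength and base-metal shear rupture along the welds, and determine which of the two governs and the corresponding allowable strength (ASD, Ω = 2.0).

R_n/Ω ≈ 186 kip (weld metal governs)

t_e = 0.707 × 0.375 = 0.2651 in; L = 26 in.
Weld metal: R_n/Ω = (1/2.0) × 0.6 × 90 × 0.2651 × 26 = 186.1 kip.
Base metal (shear rupture): R_n/Ω = (1/2.0) × 0.6 × 58 × 0.75 × 26 = 339.3 kip.
Governing: weld metal.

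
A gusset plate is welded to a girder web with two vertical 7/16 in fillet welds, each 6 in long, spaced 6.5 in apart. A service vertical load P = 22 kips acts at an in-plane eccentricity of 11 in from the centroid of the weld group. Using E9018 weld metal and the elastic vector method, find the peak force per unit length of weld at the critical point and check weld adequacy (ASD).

E90XX → F_EXX = 90 ksi.
Total weld length L_w = 12 in. Treat welds as unit-width lines.
Polar moment about centroid: J = 2[d³/12 + d(b/2)²] = 2[6³/12 + 6×3.25²] = 162.8 in³.
Direct shear f_v = P/L_w = 22 / 12 = 1.833 kip/in (vertical).
Torsion M = P·e = 22 × 11 = 242 kip·in.
Critical point at (x, y) = (3.25, 3) from centroid. f_tx = M·y/J = 4.461 kip/in; f_ty = M·x/J = 4.833 kip/in.
Resultant f_max = √[f_tx² + (f_v + f_ty)²] = √[4.461² + (1.833 + 4.833)²] = 8.021 kip/in.
Capacity per unit length: r_n/Ω = (1/2.0) × 0.6 × 90 × (0.707 × 0.4375) = 8.351 kip/in.
8.021 ≤ 8.351 → adequate.

f_max ≈ 8.02 kip/in; adequate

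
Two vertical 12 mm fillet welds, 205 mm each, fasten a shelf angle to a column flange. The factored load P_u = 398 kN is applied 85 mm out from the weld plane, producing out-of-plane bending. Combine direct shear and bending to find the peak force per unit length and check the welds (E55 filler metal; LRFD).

f_max ≈ 2600 N/mm; NOT adequate

E55XX → F_EXX = 550 MPa.
L_w = 2 × 205 = 410 mm; section modulus (unit throat) S = 2 × L²/6 = 14010 mm².
Direct shear f_v = P/L_w = 398×10³/410 = 970.7 N/mm.
Moment M = P × e = 398×10³ × 85 = 33830000 N·mm; bending f_b = M/S = 2415 N/mm.
f_max = √(f_v² + f_b²) = √(970.7² + 2415²) = 2603 N/mm.
φr_n = 0.75 × 0.6 × 550 × (0.707 × 12) = 2100 N/mm → NOT adequate.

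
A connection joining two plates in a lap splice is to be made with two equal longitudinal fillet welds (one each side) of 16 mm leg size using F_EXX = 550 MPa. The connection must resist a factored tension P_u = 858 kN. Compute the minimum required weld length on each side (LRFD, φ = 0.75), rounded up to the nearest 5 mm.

Throat t_e = 0.707 × 16 = 11.31 mm.
φr_n = 0.75 × 0.6 × 550 × 11.31 × 10⁻³ = 2.8 kN/mm.
L_req = P_u / φr_n = 858 / 2.8 = 306.5 mm total.
Per side: 306.5 / 2 = 153.2 mm.
Round up → use L = 155 mm on each side.

L = 155 mm on each side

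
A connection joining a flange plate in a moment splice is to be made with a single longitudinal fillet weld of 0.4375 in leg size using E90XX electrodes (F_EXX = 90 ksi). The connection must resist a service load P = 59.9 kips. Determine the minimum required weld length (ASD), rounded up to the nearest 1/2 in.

L = 7.5 in

Throat t_e = 0.707 × 0.4375 = 0.3093 in.
r_n/Ω = (0.6 × 90 × 0.3093) / 2.0 = 8.351 kip/in.
L_req = P / (r_n/Ω) = 59.9 / 8.351 = 7.172 in total.
Round up → use L = 7.5 in.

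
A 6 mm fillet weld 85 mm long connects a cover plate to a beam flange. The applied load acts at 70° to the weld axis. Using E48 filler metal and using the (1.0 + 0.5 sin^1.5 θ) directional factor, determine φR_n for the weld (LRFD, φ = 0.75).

E48XX → F_EXX = 480 MPa.
t_e = 0.707 × 6 = 4.242 mm; A_we = 4.242 × 85 = 360.6 mm².
Directional factor: 1.0 + 0.5 sin^1.5(70°) = 1.455.
F_nw = 0.6 × 480 × 1.455 = 419.2 MPa.
φR_n = 0.75 × 419.2 × 360.6 × 10⁻³ = 113.4 kN.

φR_n ≈ 113 kN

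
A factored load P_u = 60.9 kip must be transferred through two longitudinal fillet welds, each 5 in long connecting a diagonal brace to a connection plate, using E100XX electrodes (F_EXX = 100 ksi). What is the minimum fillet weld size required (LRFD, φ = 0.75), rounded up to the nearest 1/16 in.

w = 1/4 in

Total weld length L = 10 in.
Required throat t_e = P_u / (φ × 0.6 F_EXX × L) = 60.9 / (0.75 × 0.6 × 100 × 10) = 0.1353 in.
Required leg w = t_e / 0.707 = 0.1914 in → use 1/4 in.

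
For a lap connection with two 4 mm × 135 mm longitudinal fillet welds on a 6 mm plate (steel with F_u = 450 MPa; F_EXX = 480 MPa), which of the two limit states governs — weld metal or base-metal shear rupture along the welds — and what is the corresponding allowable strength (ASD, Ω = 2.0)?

R_n/Ω ≈ 110 kN (weld metal governs)

t_e = 0.707 × 4 = 2.828 mm; L = 270 mm.
Weld metal: R_n/Ω = (1/2.0) × 0.6 × 480 × 2.828 × 270 × 10⁻³ = 110 kN.
Base metal (shear rupture): R_n/Ω = (1/2.0) × 0.6 × 450 × 6 × 270 × 10⁻³ = 218.7 kN.
Governing: weld metal.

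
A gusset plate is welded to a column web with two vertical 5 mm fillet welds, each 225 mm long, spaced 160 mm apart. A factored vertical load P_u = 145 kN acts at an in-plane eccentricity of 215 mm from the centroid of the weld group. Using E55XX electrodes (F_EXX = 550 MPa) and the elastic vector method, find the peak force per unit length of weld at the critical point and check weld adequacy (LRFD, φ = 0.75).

Total weld length L_w = 450 mm. Treat welds as unit-width lines.
Polar moment about centroid: J = 2[d³/12 + d(b/2)²] = 2[225³/12 + 225×80²] = 4778000 mm³.
Direct shear f_v = P/L_w = 145×10³ / 450 = 322.2 N/mm (vertical).
Torsion M = P·e = 145×10³ × 215 = 31175000 N·mm.
Critical point at (x, y) = (80, 112.5) from centroid. f_tx = M·y/J = 734 N/mm; f_ty = M·x/J = 521.9 N/mm.
Resultant f_max = √[f_tx² + (f_v + f_ty)²] = √[734² + (322.2 + 521.9)²] = 1119 N/mm.
Capacity per unit length: φr_n = 0.75 × 0.6 × 550 × (0.707 × 5) = 874.9 N/mm.
1119 > 874.9 → NOT adequate.

f_max ≈ 1120 N/mm; NOT adequate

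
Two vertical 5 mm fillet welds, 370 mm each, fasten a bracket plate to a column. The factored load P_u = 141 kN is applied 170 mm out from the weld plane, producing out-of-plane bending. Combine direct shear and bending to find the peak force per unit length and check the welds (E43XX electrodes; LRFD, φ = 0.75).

f_max ≈ 559 N/mm; adequate

E43XX → F_EXX = 430 MPa.
L_w = 2 × 370 = 740 mm; section modulus (unit throat) S = 2 × L²/6 = 45630 mm².
Direct shear f_v = P/L_w = 141×10³/740 = 190.5 N/mm.
Moment M = P × e = 141×10³ × 170 = 23970000 N·mm; bending f_b = M/S = 525.3 N/mm.
f_max = √(f_v² + f_b²) = √(190.5² + 525.3²) = 558.8 N/mm.
φr_n = 0.75 × 0.6 × 430 × (0.707 × 5) = 684 N/mm → adequate.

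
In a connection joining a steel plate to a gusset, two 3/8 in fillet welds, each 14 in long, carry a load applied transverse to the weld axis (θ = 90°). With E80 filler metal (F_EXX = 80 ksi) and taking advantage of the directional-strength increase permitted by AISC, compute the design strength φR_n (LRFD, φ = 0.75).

t_e = 0.707 × 0.375 = 0.2651 in; A_we = 0.2651 × 28 = 7.423 in².
Directional factor: 1.0 + 0.5 sin^1.5(90°) = 1.5.
F_nw = 0.6 × 80 × 1.5 = 72 ksi.
φR_n = 0.75 × 72 × 7.423 = 400.9 kips.

φR_n ≈ 401 kips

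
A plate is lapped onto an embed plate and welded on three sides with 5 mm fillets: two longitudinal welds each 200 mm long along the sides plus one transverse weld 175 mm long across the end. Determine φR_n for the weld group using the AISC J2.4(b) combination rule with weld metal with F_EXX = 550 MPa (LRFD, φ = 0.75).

t_e = 0.707 × 5 = 3.535 mm.
R_nwl = 0.6 × 550 × 3.535 × 400 × 10⁻³ = 466.6 kN (longitudinal, 2 welds).
R_nwt = 0.6 × 550 × 3.535 × 175 × 10⁻³ = 204.1 kN (transverse, base value).
(i) R_nwl + R_nwt = 670.8 kN; (ii) 0.85 R_nwl + 1.5 R_nwt = 702.8 kN.
R_n = max = 702.8 kN [governs: (ii)]; φR_n = 527.1 kN.

φR_n ≈ 527 kN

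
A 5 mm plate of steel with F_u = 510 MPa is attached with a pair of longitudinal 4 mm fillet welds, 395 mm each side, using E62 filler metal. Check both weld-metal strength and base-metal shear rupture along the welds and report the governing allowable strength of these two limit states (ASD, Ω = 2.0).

E62XX → F_EXX = 620 MPa.
t_e = 0.707 × 4 = 2.828 mm; L = 790 mm.
Weld metal: R_n/Ω = (1/2.0) × 0.6 × 620 × 2.828 × 790 × 10⁻³ = 415.5 kN.
Base metal (shear rupture): R_n/Ω = (1/2.0) × 0.6 × 510 × 5 × 790 × 10⁻³ = 604.4 kN.
Governing: weld metal.

R_n/Ω ≈ 416 kN (weld metal governs)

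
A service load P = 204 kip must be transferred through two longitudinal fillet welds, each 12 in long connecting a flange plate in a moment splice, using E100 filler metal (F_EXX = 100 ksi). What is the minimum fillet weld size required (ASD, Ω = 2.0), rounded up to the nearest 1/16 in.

Total weld length L = 24 in.
Required throat t_e = P × Ω / (0.6 F_EXX × L) = 204 × 2.0 / (0.6 × 100 × 24) = 0.2833 in.
Required leg w = t_e / 0.707 = 0.4008 in → use 7/16 in.

w = 7/16 in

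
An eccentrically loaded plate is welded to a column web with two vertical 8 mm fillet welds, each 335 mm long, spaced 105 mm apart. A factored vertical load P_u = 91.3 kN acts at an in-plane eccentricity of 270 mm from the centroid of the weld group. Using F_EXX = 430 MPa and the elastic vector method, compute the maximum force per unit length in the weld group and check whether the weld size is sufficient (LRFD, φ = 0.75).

f_max ≈ 589 N/mm; adequate

Total weld length L_w = 670 mm. Treat welds as unit-width lines.
Polar moment about centroid: J = 2[d³/12 + d(b/2)²] = 2[335³/12 + 335×52.5²] = 8113000 mm³.
Direct shear f_v = P/L_w = 91.3×10³ / 670 = 136.3 N/mm (vertical).
Torsion M = P·e = 91.3×10³ × 270 = 24651000 N·mm.
Critical point at (x, y) = (52.5, 167.5) from centroid. f_tx = M·y/J = 509 N/mm; f_ty = M·x/J = 159.5 N/mm.
Resultant f_max = √[f_tx² + (f_v + f_ty)²] = √[509² + (136.3 + 159.5)²] = 588.7 N/mm.
Capacity per unit length: φr_n = 0.75 × 0.6 × 430 × (0.707 × 8) = 1094 N/mm.
588.7 ≤ 1094 → adequate.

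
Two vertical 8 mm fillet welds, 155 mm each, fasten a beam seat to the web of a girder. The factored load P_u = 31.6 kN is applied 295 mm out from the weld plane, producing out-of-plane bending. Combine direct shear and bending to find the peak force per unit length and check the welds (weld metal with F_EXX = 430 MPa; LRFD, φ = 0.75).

L_w = 2 × 155 = 310 mm; section modulus (unit throat) S = 2 × L²/6 = 8008 mm².
Direct shear f_v = P/L_w = 31.6×10³/310 = 101.9 N/mm.
Moment M = P × e = 31.6×10³ × 295 = 9322000 N·mm; bending f_b = M/S = 1164 N/mm.
f_max = √(f_v² + f_b²) = √(101.9² + 1164²) = 1168 N/mm.
φr_n = 0.75 × 0.6 × 430 × (0.707 × 8) = 1094 N/mm → NOT adequate.

f_max ≈ 1170 N/mm; NOT adequate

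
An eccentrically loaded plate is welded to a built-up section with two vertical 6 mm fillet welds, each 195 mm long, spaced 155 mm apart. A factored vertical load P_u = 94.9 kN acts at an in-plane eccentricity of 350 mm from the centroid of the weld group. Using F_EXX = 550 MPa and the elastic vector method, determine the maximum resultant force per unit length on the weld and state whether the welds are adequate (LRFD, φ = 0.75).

Total weld length L_w = 390 mm. Treat welds as unit-width lines.
Polar moment about centroid: J = 2[d³/12 + d(b/2)²] = 2[195³/12 + 195×77.5²] = 3578000 mm³.
Direct shear f_v = P/L_w = 94.9×10³ / 390 = 243.3 N/mm (vertical).
Torsion M = P·e = 94.9×10³ × 350 = 33215000 N·mm.
Critical point at (x, y) = (77.5, 97.5) from centroid. f_tx = M·y/J = 905 N/mm; f_ty = M·x/J = 719.4 N/mm.
Resultant f_max = √[f_tx² + (f_v + f_ty)²] = √[905² + (243.3 + 719.4)²] = 1321 N/mm.
Capacity per unit length: φr_n = 0.75 × 0.6 × 550 × (0.707 × 6) = 1050 N/mm.
1321 > 1050 → NOT adequate.

f_max ≈ 1320 N/mm; NOT adequate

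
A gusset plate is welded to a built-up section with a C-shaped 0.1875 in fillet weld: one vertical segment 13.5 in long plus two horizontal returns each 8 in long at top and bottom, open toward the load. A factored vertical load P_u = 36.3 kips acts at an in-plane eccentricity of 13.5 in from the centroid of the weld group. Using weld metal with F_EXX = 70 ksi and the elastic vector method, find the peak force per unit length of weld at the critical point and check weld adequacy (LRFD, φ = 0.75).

f_max ≈ 4.74 kip/in; NOT adequate

Total weld length L_w = 29.5 in. Treat welds as unit-width lines.
Centroid: x̄ = 2×8×4 / 29.5 = 2.169 in from the vertical weld.
Polar moment about centroid: J = I_x + I_y = [13.5³/12 + 2×8×6.75²] + [13.5×2.169² + 2(8³/12 + 8×1.831²)] = 1137 in³.
Direct shear f_v = P/L_w = 36.3 / 29.5 = 1.231 kip/in (vertical).
Torsion M = P·e = 36.3 × 13.5 = 490.05 kip·in.
Critical point at (x, y) = (5.831, 6.75) from centroid. f_tx = M·y/J = 2.911 kip/in; f_ty = M·x/J = 2.514 kip/in.
Resultant f_max = √[f_tx² + (f_v + f_ty)²] = √[2.911² + (1.231 + 2.514)²] = 4.743 kip/in.
Capacity per unit length: φr_n = 0.75 × 0.6 × 70 × (0.707 × 0.1875) = 4.176 kip/in.
4.743 > 4.176 → NOT adequate.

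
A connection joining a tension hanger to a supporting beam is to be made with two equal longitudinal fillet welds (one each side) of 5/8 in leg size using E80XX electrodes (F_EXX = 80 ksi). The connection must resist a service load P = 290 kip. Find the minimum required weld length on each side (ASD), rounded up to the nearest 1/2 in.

Throat t_e = 0.707 × 0.625 = 0.4419 in.
r_n/Ω = (0.6 × 80 × 0.4419) / 2.0 = 10.6 kip/in.
L_req = P / (r_n/Ω) = 290 / 10.6 = 27.35 in total.
Per side: 27.35 / 2 = 13.67 in.
Round up → use L = 14 in on each side.

L = 14 in on each side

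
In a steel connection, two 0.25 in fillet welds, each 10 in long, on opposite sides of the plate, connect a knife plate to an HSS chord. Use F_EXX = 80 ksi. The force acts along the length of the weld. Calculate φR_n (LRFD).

Effective throat t_e = 0.707 × 0.25 = 0.1767 in.
Total length L = 20 in; A_we = 0.1767 × 20 = 3.535 in².
F_nw = 0.6 F_EXX = 0.6 × 80 = 48 ksi.
φR_n = 0.75 × 48 × 3.535 = 127.3 kip.

φR_n ≈ 127 kip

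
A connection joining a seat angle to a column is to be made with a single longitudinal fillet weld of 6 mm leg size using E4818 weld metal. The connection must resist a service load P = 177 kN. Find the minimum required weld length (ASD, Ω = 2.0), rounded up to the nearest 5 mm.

L = 290 mm

E48XX → F_EXX = 480 MPa.
Throat t_e = 0.707 × 6 = 4.242 mm.
r_n/Ω = (0.6 × 480 × 4.242) / 2.0 = 610.8 N/mm = 0.6108 kN/mm.
L_req = P / (r_n/Ω) = 177 / 0.6108 = 289.8 mm total.
Round up → use L = 290 mm.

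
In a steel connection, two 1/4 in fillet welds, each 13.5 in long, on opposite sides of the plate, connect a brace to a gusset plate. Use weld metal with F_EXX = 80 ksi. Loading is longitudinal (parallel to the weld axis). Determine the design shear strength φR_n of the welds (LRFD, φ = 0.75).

Effective throat t_e = 0.707 × 0.25 = 0.1767 in.
Total length L = 27 in; A_we = 0.1767 × 27 = 4.772 in².
F_nw = 0.6 F_EXX = 0.6 × 80 = 48 ksi.
φR_n = 0.75 × 48 × 4.772 = 171.8 kips.

φR_n ≈ 172 kips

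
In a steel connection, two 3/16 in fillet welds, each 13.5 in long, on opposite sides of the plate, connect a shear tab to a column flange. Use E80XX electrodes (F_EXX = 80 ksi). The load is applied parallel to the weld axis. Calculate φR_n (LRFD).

φR_n ≈ 129 kips

Effective throat t_e = 0.707 × 0.1875 = 0.1326 in.
Total length L = 27 in; A_we = 0.1326 × 27 = 3.579 in².
F_nw = 0.6 F_EXX = 0.6 × 80 = 48 ksi.
φR_n = 0.75 × 48 × 3.579 = 128.9 kips.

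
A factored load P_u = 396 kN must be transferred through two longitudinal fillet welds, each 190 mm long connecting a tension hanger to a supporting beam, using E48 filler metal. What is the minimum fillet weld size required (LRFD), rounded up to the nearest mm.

w = 7 mm

E48XX → F_EXX = 480 MPa.
Total weld length L = 380 mm.
Required throat t_e = P_u / (φ × 0.6 F_EXX × L) = 396 / (0.75 × 0.6 × 480 × 380 × 10⁻³) = 4.825 mm.
Required leg w = t_e / 0.707 = 6.824 mm → use 7 mm.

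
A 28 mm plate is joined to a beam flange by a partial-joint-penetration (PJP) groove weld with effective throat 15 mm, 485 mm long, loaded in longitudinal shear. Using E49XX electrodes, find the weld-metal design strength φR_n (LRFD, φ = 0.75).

E49XX → F_EXX = 490 MPa.
Effective throat (given) t_e = 15 mm.
A_we = 15 × 485 = 7275 mm².
F_nw = 0.6 F_EXX = 294 MPa.
φR_n = 0.75 × 294 × 7275 × 10⁻³ = 1604 kN.

φR_n ≈ 1600 kN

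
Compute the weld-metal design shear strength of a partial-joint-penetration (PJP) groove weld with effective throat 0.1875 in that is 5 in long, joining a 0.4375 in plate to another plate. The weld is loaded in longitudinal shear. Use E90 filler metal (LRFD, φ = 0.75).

E90XX → F_EXX = 90 ksi.
Effective throat (given) t_e = 0.1875 in.
A_we = 0.1875 × 5 = 0.9375 in².
F_nw = 0.6 F_EXX = 54 ksi.
φR_n = 0.75 × 54 × 0.9375 = 37.97 kip.

φR_n ≈ 38 kip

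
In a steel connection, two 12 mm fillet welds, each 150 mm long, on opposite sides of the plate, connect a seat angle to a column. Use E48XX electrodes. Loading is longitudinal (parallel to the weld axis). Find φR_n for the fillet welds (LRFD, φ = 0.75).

E48XX → F_EXX = 480 MPa.
Effective throat t_e = 0.707 × 12 = 8.484 mm.
Total length L = 300 mm; A_we = 8.484 × 300 = 2545 mm².
F_nw = 0.6 F_EXX = 0.6 × 480 = 288 MPa.
φR_n = 0.75 × 288 × 2545 × 10⁻³ = 549.8 kN.

φR_n ≈ 550 kN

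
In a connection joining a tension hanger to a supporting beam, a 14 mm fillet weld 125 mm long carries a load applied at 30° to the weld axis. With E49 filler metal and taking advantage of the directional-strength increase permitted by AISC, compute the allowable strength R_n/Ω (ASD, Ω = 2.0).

E49XX → F_EXX = 490 MPa.
t_e = 0.707 × 14 = 9.898 mm; A_we = 9.898 × 125 = 1237 mm².
Directional factor: 1.0 + 0.5 sin^1.5(30°) = 1.177.
F_nw = 0.6 × 490 × 1.177 = 346 MPa.
R_n/Ω = (346 × 1237) / 2.0 × 10⁻³ = 214 kN.

R_n/Ω ≈ 214 kN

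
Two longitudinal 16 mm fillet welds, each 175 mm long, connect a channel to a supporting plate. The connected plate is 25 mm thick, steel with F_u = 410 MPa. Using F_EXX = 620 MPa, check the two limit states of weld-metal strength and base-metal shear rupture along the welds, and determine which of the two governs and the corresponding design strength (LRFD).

φR_n ≈ 1100 kN (weld metal governs)

t_e = 0.707 × 16 = 11.31 mm; L = 350 mm.
Weld metal: φR_n = 0.75 × 0.6 × 620 × 11.31 × 350 × 10⁻³ = 1105 kN.
Base metal (shear rupture): φR_n = 0.75 × 0.6 × 410 × 25 × 350 × 10⁻³ = 1614 kN.
Governing: weld metal.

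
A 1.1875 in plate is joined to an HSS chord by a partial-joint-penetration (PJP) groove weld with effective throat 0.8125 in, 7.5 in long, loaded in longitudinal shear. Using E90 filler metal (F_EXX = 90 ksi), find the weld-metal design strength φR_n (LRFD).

φR_n ≈ 247 kips

Effective throat (given) t_e = 0.8125 in.
A_we = 0.8125 × 7.5 = 6.094 in².
F_nw = 0.6 F_EXX = 54 ksi.
φR_n = 0.75 × 54 × 6.094 = 246.8 kips.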